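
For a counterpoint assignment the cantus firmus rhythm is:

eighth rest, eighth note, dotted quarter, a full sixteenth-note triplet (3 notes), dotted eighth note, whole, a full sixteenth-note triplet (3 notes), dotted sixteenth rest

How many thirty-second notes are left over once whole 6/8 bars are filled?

21

One bar of 6/8 = 24 thirty-second notes.
Express everything in thirty-second notes: eighth rest = 4; eighth note = 4; dotted quarter = 12; a full sixteenth-note triplet (3 notes) (three triplet sixteenths span one eighth) = 4; dotted eighth note = 6; whole = 32; a full sixteenth-note triplet (3 notes) (three triplet sixteenths span one eighth) = 4; dotted sixteenth rest = 3.
Altogether 4 + 4 + 12 + 4 + 6 + 32 + 4 + 3 = 69.
69 ÷ 24 = 2 complete bars with 21 thirty-second notes remaining.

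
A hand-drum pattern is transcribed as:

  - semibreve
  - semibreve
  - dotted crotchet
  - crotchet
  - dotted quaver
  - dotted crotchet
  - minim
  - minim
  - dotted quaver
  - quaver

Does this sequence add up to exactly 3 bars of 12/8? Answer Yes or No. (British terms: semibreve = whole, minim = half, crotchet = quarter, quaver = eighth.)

Yes

One bar of 12/8 = 24 sixteenth notes, so 3 bars = 72.
Convert each value to sixteenth notes: semibreve = 16; semibreve = 16; dotted crotchet = 6; crotchet = 4; dotted quaver = 3; dotted crotchet = 6; minim = 8; minim = 8; dotted quaver = 3; quaver = 2.
Sum: 16 + 16 + 6 + 4 + 3 + 6 + 8 + 8 + 3 + 2 = 72.
72 equals 72, so the answer is Yes.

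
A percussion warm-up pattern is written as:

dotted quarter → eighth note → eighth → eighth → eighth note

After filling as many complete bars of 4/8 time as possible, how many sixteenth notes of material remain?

One bar of 4/8 = 4 eighth notes.
Working in eighth notes: dotted quarter = 3; eighth note = 1; eighth = 1; eighth = 1; eighth note = 1.
Adding: 3 + 1 + 1 + 1 + 1 = 7.
7 ÷ 4 = 1 complete bar with 3 eighth notes remaining = 6 sixteenth notes.

6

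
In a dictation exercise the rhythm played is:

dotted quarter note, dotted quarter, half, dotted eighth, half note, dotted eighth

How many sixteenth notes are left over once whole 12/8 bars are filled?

10

One bar of 12/8 = 24 sixteenth notes.
In sixteenth notes: dotted quarter note = 6; dotted quarter = 6; half = 8; dotted eighth = 3; half note = 8; dotted eighth = 3.
Adding: 6 + 6 + 8 + 3 + 8 + 3 = 34.
34 ÷ 24 = 1 complete bar with 10 sixteenth notes remaining.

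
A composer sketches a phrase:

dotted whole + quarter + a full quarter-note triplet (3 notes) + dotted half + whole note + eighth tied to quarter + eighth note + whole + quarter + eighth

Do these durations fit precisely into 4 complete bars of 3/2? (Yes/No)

No

One bar of 3/2 = 12 eighth notes, so 4 bars = 48.
Express everything in eighth notes: dotted whole = 12; quarter = 2; a full quarter-note triplet (3 notes) (three triplet quarters span one half) = 4; dotted half = 6; whole note = 8; eighth tied to quarter (eighth + quarter) = 3; eighth note = 1; whole = 8; quarter = 2; eighth = 1.
Altogether 12 + 2 + 4 + 6 + 8 + 3 + 1 + 8 + 2 + 1 = 47.
47 falls short of 48, so the answer is No.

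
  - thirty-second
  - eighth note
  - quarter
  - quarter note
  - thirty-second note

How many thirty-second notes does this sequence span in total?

Working in thirty-second notes: thirty-second = 1; eighth note = 4; quarter = 8; quarter note = 8; thirty-second note = 1.
Total: 1 + 4 + 8 + 8 + 1 = 22 thirty-second notes.

22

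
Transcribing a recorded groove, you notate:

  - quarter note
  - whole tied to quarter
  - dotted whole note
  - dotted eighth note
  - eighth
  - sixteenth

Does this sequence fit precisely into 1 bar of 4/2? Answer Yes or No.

No

One bar of 4/2 = 32 sixteenth notes.
Convert each value to sixteenth notes: quarter note = 4; whole tied to quarter (whole + quarter) = 20; dotted whole note = 24; dotted eighth note = 3; eighth = 2; sixteenth = 1.
Adding: 4 + 20 + 24 + 3 + 2 + 1 = 54.
54 exceeds 32, so the answer is No.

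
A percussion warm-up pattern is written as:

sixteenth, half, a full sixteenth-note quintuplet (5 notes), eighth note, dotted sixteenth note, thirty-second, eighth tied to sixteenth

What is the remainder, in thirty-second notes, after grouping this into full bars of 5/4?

One bar of 5/4 = 40 thirty-second notes.
Convert each value to thirty-second notes: sixteenth = 2; half = 16; a full sixteenth-note quintuplet (5 notes) (five quintuplet sixteenths span one quarter) = 8; eighth note = 4; dotted sixteenth note = 3; thirty-second = 1; eighth tied to sixteenth (eighth + sixteenth) = 6.
Total: 2 + 16 + 8 + 4 + 3 + 1 + 6 = 40.
40 ÷ 40 = 1 complete bar with 0 thirty-second notes remaining.

0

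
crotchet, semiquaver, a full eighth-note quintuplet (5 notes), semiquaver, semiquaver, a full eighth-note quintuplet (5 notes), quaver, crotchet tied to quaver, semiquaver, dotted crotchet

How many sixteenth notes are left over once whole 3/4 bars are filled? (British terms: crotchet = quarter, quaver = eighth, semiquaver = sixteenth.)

2

One bar of 3/4 = 12 sixteenth notes.
Convert each value to sixteenth notes: crotchet = 4; semiquaver = 1; a full eighth-note quintuplet (5 notes) (five quintuplet eighths span one half) = 8; semiquaver = 1; semiquaver = 1; a full eighth-note quintuplet (5 notes) (five quintuplet eighths span one half) = 8; quaver = 2; crotchet tied to quaver (crotchet + quaver) = 6; semiquaver = 1; dotted crotchet = 6.
Adding: 4 + 1 + 8 + 1 + 1 + 8 + 2 + 6 + 1 + 6 = 38.
38 ÷ 12 = 3 complete bars with 2 sixteenth notes remaining.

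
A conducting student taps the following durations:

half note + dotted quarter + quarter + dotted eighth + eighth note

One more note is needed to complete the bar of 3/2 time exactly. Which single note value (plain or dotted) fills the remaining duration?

The bar of 3/2 = 24 sixteenth notes.
Express everything in sixteenth notes: half note = 8; dotted quarter = 6; quarter = 4; dotted eighth = 3; eighth note = 2.
Adding: 8 + 6 + 4 + 3 + 2 = 23.
Remaining: 24 − 23 = 1 sixteenth note, which is a sixteenth note.

sixteenth note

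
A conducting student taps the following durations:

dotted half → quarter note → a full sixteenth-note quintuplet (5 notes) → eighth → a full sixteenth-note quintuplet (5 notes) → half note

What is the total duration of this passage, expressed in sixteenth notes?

34

Working in sixteenth notes: dotted half = 12; quarter note = 4; a full sixteenth-note quintuplet (5 notes) (five quintuplet sixteenths span one quarter) = 4; eighth = 2; a full sixteenth-note quintuplet (5 notes) (five quintuplet sixteenths span one quarter) = 4; half note = 8.
Sum: 12 + 4 + 4 + 2 + 4 + 8 = 34 sixteenth notes.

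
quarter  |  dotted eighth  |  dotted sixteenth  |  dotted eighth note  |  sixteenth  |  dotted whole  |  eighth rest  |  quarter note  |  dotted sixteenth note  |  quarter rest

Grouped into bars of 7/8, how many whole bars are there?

One bar of 7/8 = 28 thirty-second notes.
Working in thirty-second notes: quarter = 8; dotted eighth = 6; dotted sixteenth = 3; dotted eighth note = 6; sixteenth = 2; dotted whole = 48; eighth rest = 4; quarter note = 8; dotted sixteenth note = 3; quarter rest = 8.
Altogether 8 + 6 + 3 + 6 + 2 + 48 + 4 + 8 + 3 + 8 = 96.
96 ÷ 28 = 3 complete bars with 12 left over.

3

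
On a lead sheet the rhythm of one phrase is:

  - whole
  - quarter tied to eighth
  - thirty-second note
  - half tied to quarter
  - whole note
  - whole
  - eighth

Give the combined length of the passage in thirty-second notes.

137

In thirty-second notes: whole = 32; quarter tied to eighth (quarter + eighth) = 12; thirty-second note = 1; half tied to quarter (half + quarter) = 24; whole note = 32; whole = 32; eighth = 4.
Sum: 32 + 12 + 1 + 24 + 32 + 32 + 4 = 137 thirty-second notes.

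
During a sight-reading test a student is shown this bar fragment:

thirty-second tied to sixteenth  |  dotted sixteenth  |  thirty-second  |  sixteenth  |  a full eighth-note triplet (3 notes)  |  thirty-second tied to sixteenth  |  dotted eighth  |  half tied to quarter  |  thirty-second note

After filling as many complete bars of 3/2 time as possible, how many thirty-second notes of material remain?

3

One bar of 3/2 = 48 thirty-second notes.
In thirty-second notes: thirty-second tied to sixteenth (thirty-second + sixteenth) = 3; dotted sixteenth = 3; thirty-second = 1; sixteenth = 2; a full eighth-note triplet (3 notes) (three triplet eighths span one quarter) = 8; thirty-second tied to sixteenth (thirty-second + sixteenth) = 3; dotted eighth = 6; half tied to quarter (half + quarter) = 24; thirty-second note = 1.
Altogether 3 + 3 + 1 + 2 + 8 + 3 + 6 + 24 + 1 = 51.
51 ÷ 48 = 1 complete bar with 3 thirty-second notes remaining.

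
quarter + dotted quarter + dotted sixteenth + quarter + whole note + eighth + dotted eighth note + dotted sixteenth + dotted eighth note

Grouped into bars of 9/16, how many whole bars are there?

4

One bar of 9/16 = 18 thirty-second notes.
In thirty-second notes: quarter = 8; dotted quarter = 12; dotted sixteenth = 3; quarter = 8; whole note = 32; eighth = 4; dotted eighth note = 6; dotted sixteenth = 3; dotted eighth note = 6.
Adding: 8 + 12 + 3 + 8 + 32 + 4 + 6 + 3 + 6 = 82.
82 ÷ 18 = 4 complete bars with 10 left over.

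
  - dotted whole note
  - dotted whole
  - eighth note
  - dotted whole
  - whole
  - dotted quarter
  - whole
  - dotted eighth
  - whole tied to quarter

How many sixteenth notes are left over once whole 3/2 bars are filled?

One bar of 3/2 = 24 sixteenth notes.
In sixteenth notes: dotted whole note = 24; dotted whole = 24; eighth note = 2; dotted whole = 24; whole = 16; dotted quarter = 6; whole = 16; dotted eighth = 3; whole tied to quarter (whole + quarter) = 20.
Adding: 24 + 24 + 2 + 24 + 16 + 6 + 16 + 3 + 20 = 135.
135 ÷ 24 = 5 complete bars with 15 sixteenth notes remaining.

15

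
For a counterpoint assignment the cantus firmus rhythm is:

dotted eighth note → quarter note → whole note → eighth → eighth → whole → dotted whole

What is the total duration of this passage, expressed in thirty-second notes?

Express everything in thirty-second notes: dotted eighth note = 6; quarter note = 8; whole note = 32; eighth = 4; eighth = 4; whole = 32; dotted whole = 48.
Sum: 6 + 8 + 32 + 4 + 4 + 32 + 48 = 134 thirty-second notes.

134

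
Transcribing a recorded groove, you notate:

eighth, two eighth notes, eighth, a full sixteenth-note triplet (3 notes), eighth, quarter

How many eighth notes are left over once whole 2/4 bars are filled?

One bar of 2/4 = 4 eighth notes.
In eighth notes: eighth = 1; eighth note = 1; eighth note = 1; eighth = 1; a full sixteenth-note triplet (3 notes) (three triplet sixteenths span one eighth) = 1; eighth = 1; quarter = 2.
Adding: 1 + 1 + 1 + 1 + 1 + 1 + 2 = 8.
8 ÷ 4 = 2 complete bars with 0 eighth notes remaining.

0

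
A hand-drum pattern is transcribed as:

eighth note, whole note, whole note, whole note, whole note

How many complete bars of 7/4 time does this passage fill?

2

One bar of 7/4 = 14 eighth notes.
Each duration in eighth notes: eighth note = 1; whole note = 8; whole note = 8; whole note = 8; whole note = 8.
Altogether 1 + 8 + 8 + 8 + 8 = 33.
33 ÷ 14 = 2 complete bars with 5 left over.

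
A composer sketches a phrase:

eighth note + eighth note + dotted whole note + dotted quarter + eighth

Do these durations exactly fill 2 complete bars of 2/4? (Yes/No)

No

One bar of 2/4 = 4 eighth notes, so 2 bars = 8.
Convert each value to eighth notes: eighth note = 1; eighth note = 1; dotted whole note = 12; dotted quarter = 3; eighth = 1.
Altogether 1 + 1 + 12 + 3 + 1 = 18.
18 exceeds 8, so the answer is No.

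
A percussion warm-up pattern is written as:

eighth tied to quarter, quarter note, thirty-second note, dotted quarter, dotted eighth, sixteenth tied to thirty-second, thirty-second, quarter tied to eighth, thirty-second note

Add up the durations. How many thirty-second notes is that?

56

Express everything in thirty-second notes: eighth tied to quarter (eighth + quarter) = 12; quarter note = 8; thirty-second note = 1; dotted quarter = 12; dotted eighth = 6; sixteenth tied to thirty-second (sixteenth + thirty-second) = 3; thirty-second = 1; quarter tied to eighth (quarter + eighth) = 12; thirty-second note = 1.
Sum: 12 + 8 + 1 + 12 + 6 + 3 + 1 + 12 + 1 = 56 thirty-second notes.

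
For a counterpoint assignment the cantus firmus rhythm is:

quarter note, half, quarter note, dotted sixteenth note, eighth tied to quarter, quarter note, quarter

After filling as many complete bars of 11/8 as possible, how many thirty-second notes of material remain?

19

One bar of 11/8 = 44 thirty-second notes.
Working in thirty-second notes: quarter note = 8; half = 16; quarter note = 8; dotted sixteenth note = 3; eighth tied to quarter (eighth + quarter) = 12; quarter note = 8; quarter = 8.
Total: 8 + 16 + 8 + 3 + 12 + 8 + 8 = 63.
63 ÷ 44 = 1 complete bar with 19 thirty-second notes remaining.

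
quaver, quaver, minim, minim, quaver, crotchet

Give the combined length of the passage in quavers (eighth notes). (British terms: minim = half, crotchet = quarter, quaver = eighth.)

13

In eighth notes: quaver = 1; quaver = 1; minim = 4; minim = 4; quaver = 1; crotchet = 2.
Adding: 1 + 1 + 4 + 4 + 1 + 2 = 13 eighth notes.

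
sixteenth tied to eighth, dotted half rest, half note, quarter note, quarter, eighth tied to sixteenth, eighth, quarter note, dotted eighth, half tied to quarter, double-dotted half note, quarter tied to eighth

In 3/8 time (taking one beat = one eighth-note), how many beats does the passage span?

One eighth-note beat = 2 sixteenth notes.
Working in sixteenth notes: sixteenth tied to eighth (sixteenth + eighth) = 3; dotted half rest = 12; half note = 8; quarter note = 4; quarter = 4; eighth tied to sixteenth (eighth + sixteenth) = 3; eighth = 2; quarter note = 4; dotted eighth = 3; half tied to quarter (half + quarter) = 12; double-dotted half note = 14; quarter tied to eighth (quarter + eighth) = 6.
Altogether 3 + 12 + 8 + 4 + 4 + 3 + 2 + 4 + 3 + 12 + 14 + 6 = 75.
75 ÷ 2 = 37.5 beats.

37.5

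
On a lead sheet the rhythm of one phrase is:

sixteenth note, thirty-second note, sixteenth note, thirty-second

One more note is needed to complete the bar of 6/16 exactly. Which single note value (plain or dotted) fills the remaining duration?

The bar of 6/16 = 12 thirty-second notes.
In thirty-second notes: sixteenth note = 2; thirty-second note = 1; sixteenth note = 2; thirty-second = 1.
Total: 2 + 1 + 2 + 1 = 6.
Remaining: 12 − 6 = 6 thirty-second notes, which is a dotted eighth note.

dotted eighth note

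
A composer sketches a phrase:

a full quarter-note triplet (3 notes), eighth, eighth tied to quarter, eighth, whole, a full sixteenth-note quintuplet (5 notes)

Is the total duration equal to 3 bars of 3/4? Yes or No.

No

One bar of 3/4 = 6 eighth notes, so 3 bars = 18.
Working in eighth notes: a full quarter-note triplet (3 notes) (three triplet quarters span one half) = 4; eighth = 1; eighth tied to quarter (eighth + quarter) = 3; eighth = 1; whole = 8; a full sixteenth-note quintuplet (5 notes) (five quintuplet sixteenths span one quarter) = 2.
Adding: 4 + 1 + 3 + 1 + 8 + 2 = 19.
19 exceeds 18, so the answer is No.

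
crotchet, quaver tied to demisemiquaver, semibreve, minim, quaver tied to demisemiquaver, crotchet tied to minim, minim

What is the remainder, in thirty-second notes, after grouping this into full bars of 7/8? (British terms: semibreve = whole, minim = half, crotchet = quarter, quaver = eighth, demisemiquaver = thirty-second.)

One bar of 7/8 = 28 thirty-second notes.
Express everything in thirty-second notes: crotchet = 8; quaver tied to demisemiquaver (quaver + demisemiquaver) = 5; semibreve = 32; minim = 16; quaver tied to demisemiquaver (quaver + demisemiquaver) = 5; crotchet tied to minim (crotchet + minim) = 24; minim = 16.
Adding: 8 + 5 + 32 + 16 + 5 + 24 + 16 = 106.
106 ÷ 28 = 3 complete bars with 22 thirty-second notes remaining.

22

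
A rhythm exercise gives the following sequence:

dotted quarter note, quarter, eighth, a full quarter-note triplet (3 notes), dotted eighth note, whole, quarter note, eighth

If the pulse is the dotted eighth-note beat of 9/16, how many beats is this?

One dotted eighth-note beat = 3 sixteenth notes.
Each duration in sixteenth notes: dotted quarter note = 6; quarter = 4; eighth = 2; a full quarter-note triplet (3 notes) (three triplet quarters span one half) = 8; dotted eighth note = 3; whole = 16; quarter note = 4; eighth = 2.
Sum: 6 + 4 + 2 + 8 + 3 + 16 + 4 + 2 = 45.
45 ÷ 3 = 15 beats.

15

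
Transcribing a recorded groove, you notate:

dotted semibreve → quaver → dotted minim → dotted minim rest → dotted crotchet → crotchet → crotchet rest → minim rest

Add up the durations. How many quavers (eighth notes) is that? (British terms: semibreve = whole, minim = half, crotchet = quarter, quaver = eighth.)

36

Working in eighth notes: dotted semibreve = 12; quaver = 1; dotted minim = 6; dotted minim rest = 6; dotted crotchet = 3; crotchet = 2; crotchet rest = 2; minim rest = 4.
Sum: 12 + 1 + 6 + 6 + 3 + 2 + 2 + 4 = 36 eighth notes.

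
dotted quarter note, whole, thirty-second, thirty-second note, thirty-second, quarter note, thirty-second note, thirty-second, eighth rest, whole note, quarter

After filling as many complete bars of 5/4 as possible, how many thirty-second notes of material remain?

One bar of 5/4 = 40 thirty-second notes.
Working in thirty-second notes: dotted quarter note = 12; whole = 32; thirty-second = 1; thirty-second note = 1; thirty-second = 1; quarter note = 8; thirty-second note = 1; thirty-second = 1; eighth rest = 4; whole note = 32; quarter = 8.
Altogether 12 + 32 + 1 + 1 + 1 + 8 + 1 + 1 + 4 + 32 + 8 = 101.
101 ÷ 40 = 2 complete bars with 21 thirty-second notes remaining.

21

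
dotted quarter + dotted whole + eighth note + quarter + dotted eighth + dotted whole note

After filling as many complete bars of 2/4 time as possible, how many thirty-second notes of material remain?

14

One bar of 2/4 = 8 sixteenth notes.
Express everything in sixteenth notes: dotted quarter = 6; dotted whole = 24; eighth note = 2; quarter = 4; dotted eighth = 3; dotted whole note = 24.
Sum: 6 + 24 + 2 + 4 + 3 + 24 = 63.
63 ÷ 8 = 7 complete bars with 7 sixteenth notes remaining = 14 thirty-second notes.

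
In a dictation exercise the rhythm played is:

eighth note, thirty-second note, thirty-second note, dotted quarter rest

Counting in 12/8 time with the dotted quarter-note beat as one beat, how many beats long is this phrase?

1.5

One dotted quarter-note beat = 12 thirty-second notes.
Express everything in thirty-second notes: eighth note = 4; thirty-second note = 1; thirty-second note = 1; dotted quarter rest = 12.
Altogether 4 + 1 + 1 + 12 = 18.
18 ÷ 12 = 1.5 beats.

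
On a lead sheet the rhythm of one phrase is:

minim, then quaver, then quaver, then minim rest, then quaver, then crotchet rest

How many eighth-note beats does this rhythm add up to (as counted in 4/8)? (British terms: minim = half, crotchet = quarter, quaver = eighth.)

13

One eighth-note beat = 2 sixteenth notes.
Convert each value to sixteenth notes: minim = 8; quaver = 2; quaver = 2; minim rest = 8; quaver = 2; crotchet rest = 4.
Adding: 8 + 2 + 2 + 8 + 2 + 4 = 26.
26 ÷ 2 = 13 beats.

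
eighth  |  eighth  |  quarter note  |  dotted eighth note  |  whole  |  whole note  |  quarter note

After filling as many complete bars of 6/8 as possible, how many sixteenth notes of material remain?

11

One bar of 6/8 = 12 sixteenth notes.
Each duration in sixteenth notes: eighth = 2; eighth = 2; quarter note = 4; dotted eighth note = 3; whole = 16; whole note = 16; quarter note = 4.
Adding: 2 + 2 + 4 + 3 + 16 + 16 + 4 = 47.
47 ÷ 12 = 3 complete bars with 11 sixteenth notes remaining.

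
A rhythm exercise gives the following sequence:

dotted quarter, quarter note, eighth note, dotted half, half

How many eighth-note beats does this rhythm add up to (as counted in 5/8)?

One eighth-note beat = 2 sixteenth notes.
Working in sixteenth notes: dotted quarter = 6; quarter note = 4; eighth note = 2; dotted half = 12; half = 8.
Total: 6 + 4 + 2 + 12 + 8 = 32.
32 ÷ 2 = 16 beats.

16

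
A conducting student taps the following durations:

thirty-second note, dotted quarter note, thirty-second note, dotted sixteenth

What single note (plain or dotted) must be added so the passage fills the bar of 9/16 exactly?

The bar of 9/16 = 18 thirty-second notes.
In thirty-second notes: thirty-second note = 1; dotted quarter note = 12; thirty-second note = 1; dotted sixteenth = 3.
Altogether 1 + 12 + 1 + 3 = 17.
Remaining: 18 − 17 = 1 thirty-second note, which is a thirty-second note.

thirty-second note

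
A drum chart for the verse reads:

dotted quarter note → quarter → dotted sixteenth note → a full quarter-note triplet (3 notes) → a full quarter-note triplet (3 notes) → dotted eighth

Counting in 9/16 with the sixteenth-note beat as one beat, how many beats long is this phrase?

30.5

One sixteenth-note beat = 2 thirty-second notes.
Convert each value to thirty-second notes: dotted quarter note = 12; quarter = 8; dotted sixteenth note = 3; a full quarter-note triplet (3 notes) (three triplet quarters span one half) = 16; a full quarter-note triplet (3 notes) (three triplet quarters span one half) = 16; dotted eighth = 6.
Sum: 12 + 8 + 3 + 16 + 16 + 6 = 61.
61 ÷ 2 = 30.5 beats.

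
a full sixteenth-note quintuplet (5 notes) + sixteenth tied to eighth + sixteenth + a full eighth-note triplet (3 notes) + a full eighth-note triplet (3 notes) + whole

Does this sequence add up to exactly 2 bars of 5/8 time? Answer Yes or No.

One bar of 5/8 = 10 sixteenth notes, so 2 bars = 20.
Express everything in sixteenth notes: a full sixteenth-note quintuplet (5 notes) (five quintuplet sixteenths span one quarter) = 4; sixteenth tied to eighth (sixteenth + eighth) = 3; sixteenth = 1; a full eighth-note triplet (3 notes) (three triplet eighths span one quarter) = 4; a full eighth-note triplet (3 notes) (three triplet eighths span one quarter) = 4; whole = 16.
Total: 4 + 3 + 1 + 4 + 4 + 16 = 32.
32 exceeds 20, so the answer is No.

No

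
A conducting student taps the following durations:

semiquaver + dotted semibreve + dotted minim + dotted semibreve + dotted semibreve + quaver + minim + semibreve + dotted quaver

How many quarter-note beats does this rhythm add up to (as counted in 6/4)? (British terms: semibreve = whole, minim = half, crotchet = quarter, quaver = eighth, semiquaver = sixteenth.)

28.5

One quarter-note beat = 4 sixteenth notes.
In sixteenth notes: semiquaver = 1; dotted semibreve = 24; dotted minim = 12; dotted semibreve = 24; dotted semibreve = 24; quaver = 2; minim = 8; semibreve = 16; dotted quaver = 3.
Sum: 1 + 24 + 12 + 24 + 24 + 2 + 8 + 16 + 3 = 114.
114 ÷ 4 = 28.5 beats.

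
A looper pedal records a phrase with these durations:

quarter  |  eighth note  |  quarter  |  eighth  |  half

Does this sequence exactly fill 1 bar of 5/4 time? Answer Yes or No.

Yes

One bar of 5/4 = 10 eighth notes.
In eighth notes: quarter = 2; eighth note = 1; quarter = 2; eighth = 1; half = 4.
Adding: 2 + 1 + 2 + 1 + 4 = 10.
10 equals 10, so the answer is Yes.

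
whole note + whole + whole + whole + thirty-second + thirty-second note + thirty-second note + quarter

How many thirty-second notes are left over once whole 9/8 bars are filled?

31

One bar of 9/8 = 36 thirty-second notes.
In thirty-second notes: whole note = 32; whole = 32; whole = 32; whole = 32; thirty-second = 1; thirty-second note = 1; thirty-second note = 1; quarter = 8.
Total: 32 + 32 + 32 + 32 + 1 + 1 + 1 + 8 = 139.
139 ÷ 36 = 3 complete bars with 31 thirty-second notes remaining.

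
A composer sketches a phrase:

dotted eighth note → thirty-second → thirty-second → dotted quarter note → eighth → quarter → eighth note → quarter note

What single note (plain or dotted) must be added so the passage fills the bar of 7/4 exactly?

The bar of 7/4 = 56 thirty-second notes.
In thirty-second notes: dotted eighth note = 6; thirty-second = 1; thirty-second = 1; dotted quarter note = 12; eighth = 4; quarter = 8; eighth note = 4; quarter note = 8.
Adding: 6 + 1 + 1 + 12 + 4 + 8 + 4 + 8 = 44.
Remaining: 56 − 44 = 12 thirty-second notes, which is a dotted quarter note.

dotted quarter note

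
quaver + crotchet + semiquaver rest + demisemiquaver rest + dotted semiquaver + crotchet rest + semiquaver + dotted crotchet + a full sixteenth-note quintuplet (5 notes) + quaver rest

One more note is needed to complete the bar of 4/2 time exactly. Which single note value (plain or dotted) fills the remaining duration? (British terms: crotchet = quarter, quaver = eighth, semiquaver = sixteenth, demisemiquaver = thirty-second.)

The bar of 4/2 = 64 thirty-second notes.
In thirty-second notes: quaver = 4; crotchet = 8; semiquaver rest = 2; demisemiquaver rest = 1; dotted semiquaver = 3; crotchet rest = 8; semiquaver = 2; dotted crotchet = 12; a full sixteenth-note quintuplet (5 notes) (five quintuplet sixteenths span one quarter) = 8; quaver rest = 4.
Total: 4 + 8 + 2 + 1 + 3 + 8 + 2 + 12 + 8 + 4 = 52.
Remaining: 64 − 52 = 12 thirty-second notes, which is a dotted quarter note.

dotted quarter note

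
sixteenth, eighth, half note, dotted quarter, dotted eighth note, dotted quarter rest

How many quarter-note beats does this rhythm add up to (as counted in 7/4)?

6.5

One quarter-note beat = 4 sixteenth notes.
In sixteenth notes: sixteenth = 1; eighth = 2; half note = 8; dotted quarter = 6; dotted eighth note = 3; dotted quarter rest = 6.
Altogether 1 + 2 + 8 + 6 + 3 + 6 = 26.
26 ÷ 4 = 6.5 beats.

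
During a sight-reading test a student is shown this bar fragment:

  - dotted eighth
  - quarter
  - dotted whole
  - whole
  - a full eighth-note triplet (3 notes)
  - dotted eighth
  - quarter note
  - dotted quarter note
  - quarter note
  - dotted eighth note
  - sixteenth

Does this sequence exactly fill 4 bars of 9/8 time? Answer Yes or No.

One bar of 9/8 = 18 sixteenth notes, so 4 bars = 72.
Each duration in sixteenth notes: dotted eighth = 3; quarter = 4; dotted whole = 24; whole = 16; a full eighth-note triplet (3 notes) (three triplet eighths span one quarter) = 4; dotted eighth = 3; quarter note = 4; dotted quarter note = 6; quarter note = 4; dotted eighth note = 3; sixteenth = 1.
Altogether 3 + 4 + 24 + 16 + 4 + 3 + 4 + 6 + 4 + 3 + 1 = 72.
72 equals 72, so the answer is Yes.

Yes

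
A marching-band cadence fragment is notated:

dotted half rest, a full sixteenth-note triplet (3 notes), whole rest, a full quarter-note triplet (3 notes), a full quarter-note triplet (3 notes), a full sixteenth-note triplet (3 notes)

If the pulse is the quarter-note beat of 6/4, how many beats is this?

One quarter-note beat = 2 eighth notes.
Each duration in eighth notes: dotted half rest = 6; a full sixteenth-note triplet (3 notes) (three triplet sixteenths span one eighth) = 1; whole rest = 8; a full quarter-note triplet (3 notes) (three triplet quarters span one half) = 4; a full quarter-note triplet (3 notes) (three triplet quarters span one half) = 4; a full sixteenth-note triplet (3 notes) (three triplet sixteenths span one eighth) = 1.
Altogether 6 + 1 + 8 + 4 + 4 + 1 = 24.
24 ÷ 2 = 12 beats.

12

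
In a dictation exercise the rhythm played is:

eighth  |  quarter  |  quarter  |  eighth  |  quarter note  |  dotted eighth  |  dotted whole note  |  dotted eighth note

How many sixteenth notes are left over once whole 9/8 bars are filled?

One bar of 9/8 = 18 sixteenth notes.
Working in sixteenth notes: eighth = 2; quarter = 4; quarter = 4; eighth = 2; quarter note = 4; dotted eighth = 3; dotted whole note = 24; dotted eighth note = 3.
Adding: 2 + 4 + 4 + 2 + 4 + 3 + 24 + 3 = 46.
46 ÷ 18 = 2 complete bars with 10 sixteenth notes remaining.

10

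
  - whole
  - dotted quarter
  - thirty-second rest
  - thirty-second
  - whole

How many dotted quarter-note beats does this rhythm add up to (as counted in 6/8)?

6.5

One dotted quarter-note beat = 12 thirty-second notes.
In thirty-second notes: whole = 32; dotted quarter = 12; thirty-second rest = 1; thirty-second = 1; whole = 32.
Total: 32 + 12 + 1 + 1 + 32 = 78.
78 ÷ 12 = 6.5 beats.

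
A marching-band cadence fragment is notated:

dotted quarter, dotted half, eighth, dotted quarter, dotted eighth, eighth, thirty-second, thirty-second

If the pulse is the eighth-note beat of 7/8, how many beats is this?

One eighth-note beat = 4 thirty-second notes.
Convert each value to thirty-second notes: dotted quarter = 12; dotted half = 24; eighth = 4; dotted quarter = 12; dotted eighth = 6; eighth = 4; thirty-second = 1; thirty-second = 1.
Total: 12 + 24 + 4 + 12 + 6 + 4 + 1 + 1 = 64.
64 ÷ 4 = 16 beats.

16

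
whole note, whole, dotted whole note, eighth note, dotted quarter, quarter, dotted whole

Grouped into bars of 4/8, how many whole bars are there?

11

One bar of 4/8 = 4 eighth notes.
Each duration in eighth notes: whole note = 8; whole = 8; dotted whole note = 12; eighth note = 1; dotted quarter = 3; quarter = 2; dotted whole = 12.
Total: 8 + 8 + 12 + 1 + 3 + 2 + 12 = 46.
46 ÷ 4 = 11 complete bars with 2 left over.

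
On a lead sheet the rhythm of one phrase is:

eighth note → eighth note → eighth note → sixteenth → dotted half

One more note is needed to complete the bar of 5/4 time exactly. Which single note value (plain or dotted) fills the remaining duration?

The bar of 5/4 = 20 sixteenth notes.
Working in sixteenth notes: eighth note = 2; eighth note = 2; eighth note = 2; sixteenth = 1; dotted half = 12.
Altogether 2 + 2 + 2 + 1 + 12 = 19.
Remaining: 20 − 19 = 1 sixteenth note, which is a sixteenth note.

sixteenth note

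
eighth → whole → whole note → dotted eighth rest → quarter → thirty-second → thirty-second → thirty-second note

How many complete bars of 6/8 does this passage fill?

One bar of 6/8 = 24 thirty-second notes.
Each duration in thirty-second notes: eighth = 4; whole = 32; whole note = 32; dotted eighth rest = 6; quarter = 8; thirty-second = 1; thirty-second = 1; thirty-second note = 1.
Altogether 4 + 32 + 32 + 6 + 8 + 1 + 1 + 1 = 85.
85 ÷ 24 = 3 complete bars with 13 left over.

3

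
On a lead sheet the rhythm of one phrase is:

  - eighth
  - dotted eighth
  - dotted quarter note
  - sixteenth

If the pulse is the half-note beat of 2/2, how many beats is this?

One half-note beat = 8 sixteenth notes.
In sixteenth notes: eighth = 2; dotted eighth = 3; dotted quarter note = 6; sixteenth = 1.
Altogether 2 + 3 + 6 + 1 = 12.
12 ÷ 8 = 1.5 beats.

1.5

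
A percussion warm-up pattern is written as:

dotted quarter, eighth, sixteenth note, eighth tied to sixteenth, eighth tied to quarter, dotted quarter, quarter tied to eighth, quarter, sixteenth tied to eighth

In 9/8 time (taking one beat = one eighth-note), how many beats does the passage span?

18.5

One eighth-note beat = 2 sixteenth notes.
Each duration in sixteenth notes: dotted quarter = 6; eighth = 2; sixteenth note = 1; eighth tied to sixteenth (eighth + sixteenth) = 3; eighth tied to quarter (eighth + quarter) = 6; dotted quarter = 6; quarter tied to eighth (quarter + eighth) = 6; quarter = 4; sixteenth tied to eighth (sixteenth + eighth) = 3.
Adding: 6 + 2 + 1 + 3 + 6 + 6 + 6 + 4 + 3 = 37.
37 ÷ 2 = 18.5 beats.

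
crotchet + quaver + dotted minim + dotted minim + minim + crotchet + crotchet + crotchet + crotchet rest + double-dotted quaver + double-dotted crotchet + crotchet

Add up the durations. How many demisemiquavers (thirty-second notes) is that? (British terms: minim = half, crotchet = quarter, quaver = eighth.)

Working in thirty-second notes: crotchet = 8; quaver = 4; dotted minim = 24; dotted minim = 24; minim = 16; crotchet = 8; crotchet = 8; crotchet = 8; crotchet rest = 8; double-dotted quaver = 7; double-dotted crotchet = 14; crotchet = 8.
Total: 8 + 4 + 24 + 24 + 16 + 8 + 8 + 8 + 8 + 7 + 14 + 8 = 137 thirty-second notes.

137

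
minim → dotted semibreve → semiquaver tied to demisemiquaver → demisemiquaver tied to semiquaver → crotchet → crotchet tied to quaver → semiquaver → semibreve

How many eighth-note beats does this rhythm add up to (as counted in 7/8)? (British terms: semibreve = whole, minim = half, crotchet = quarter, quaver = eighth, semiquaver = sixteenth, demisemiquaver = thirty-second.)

One eighth-note beat = 4 thirty-second notes.
In thirty-second notes: minim = 16; dotted semibreve = 48; semiquaver tied to demisemiquaver (semiquaver + demisemiquaver) = 3; demisemiquaver tied to semiquaver (demisemiquaver + semiquaver) = 3; crotchet = 8; crotchet tied to quaver (crotchet + quaver) = 12; semiquaver = 2; semibreve = 32.
Adding: 16 + 48 + 3 + 3 + 8 + 12 + 2 + 32 = 124.
124 ÷ 4 = 31 beats.

31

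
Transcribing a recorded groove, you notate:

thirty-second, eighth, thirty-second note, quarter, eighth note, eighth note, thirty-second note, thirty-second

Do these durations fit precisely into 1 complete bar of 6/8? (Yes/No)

Yes

One bar of 6/8 = 24 thirty-second notes.
Each duration in thirty-second notes: thirty-second = 1; eighth = 4; thirty-second note = 1; quarter = 8; eighth note = 4; eighth note = 4; thirty-second note = 1; thirty-second = 1.
Total: 1 + 4 + 1 + 8 + 4 + 4 + 1 + 1 = 24.
24 equals 24, so the answer is Yes.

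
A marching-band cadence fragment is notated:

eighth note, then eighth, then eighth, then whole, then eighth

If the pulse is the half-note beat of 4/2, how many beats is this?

3

One half-note beat = 4 eighth notes.
Each duration in eighth notes: eighth note = 1; eighth = 1; eighth = 1; whole = 8; eighth = 1.
Sum: 1 + 1 + 1 + 8 + 1 = 12.
12 ÷ 4 = 3 beats.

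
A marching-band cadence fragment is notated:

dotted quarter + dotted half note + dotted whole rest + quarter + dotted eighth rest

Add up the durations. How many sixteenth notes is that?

49

Express everything in sixteenth notes: dotted quarter = 6; dotted half note = 12; dotted whole rest = 24; quarter = 4; dotted eighth rest = 3.
Total: 6 + 12 + 24 + 4 + 3 = 49 sixteenth notes.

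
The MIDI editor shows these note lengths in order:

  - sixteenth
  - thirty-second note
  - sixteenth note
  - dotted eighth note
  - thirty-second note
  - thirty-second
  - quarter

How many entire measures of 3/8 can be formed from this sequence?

1

One bar of 3/8 = 12 thirty-second notes.
Convert each value to thirty-second notes: sixteenth = 2; thirty-second note = 1; sixteenth note = 2; dotted eighth note = 6; thirty-second note = 1; thirty-second = 1; quarter = 8.
Sum: 2 + 1 + 2 + 6 + 1 + 1 + 8 = 21.
21 ÷ 12 = 1 complete bar with 9 left over.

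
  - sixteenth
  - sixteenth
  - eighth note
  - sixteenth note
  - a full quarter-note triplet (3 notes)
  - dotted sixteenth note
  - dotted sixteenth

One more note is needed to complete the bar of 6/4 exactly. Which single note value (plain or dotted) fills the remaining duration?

half note

The bar of 6/4 = 48 thirty-second notes.
Working in thirty-second notes: sixteenth = 2; sixteenth = 2; eighth note = 4; sixteenth note = 2; a full quarter-note triplet (3 notes) (three triplet quarters span one half) = 16; dotted sixteenth note = 3; dotted sixteenth = 3.
Adding: 2 + 2 + 4 + 2 + 16 + 3 + 3 = 32.
Remaining: 48 − 32 = 16 thirty-second notes, which is a half note.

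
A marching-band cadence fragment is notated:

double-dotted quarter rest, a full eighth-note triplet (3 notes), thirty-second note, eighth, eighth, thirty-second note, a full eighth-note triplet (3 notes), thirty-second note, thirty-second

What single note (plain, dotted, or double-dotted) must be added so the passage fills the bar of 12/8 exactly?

The bar of 12/8 = 48 thirty-second notes.
Each duration in thirty-second notes: double-dotted quarter rest = 14; a full eighth-note triplet (3 notes) (three triplet eighths span one quarter) = 8; thirty-second note = 1; eighth = 4; eighth = 4; thirty-second note = 1; a full eighth-note triplet (3 notes) (three triplet eighths span one quarter) = 8; thirty-second note = 1; thirty-second = 1.
Altogether 14 + 8 + 1 + 4 + 4 + 1 + 8 + 1 + 1 = 42.
Remaining: 48 − 42 = 6 thirty-second notes, which is a dotted eighth note.

dotted eighth note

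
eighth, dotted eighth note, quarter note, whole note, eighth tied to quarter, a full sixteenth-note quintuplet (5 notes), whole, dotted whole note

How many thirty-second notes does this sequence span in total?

150

Each duration in thirty-second notes: eighth = 4; dotted eighth note = 6; quarter note = 8; whole note = 32; eighth tied to quarter (eighth + quarter) = 12; a full sixteenth-note quintuplet (5 notes) (five quintuplet sixteenths span one quarter) = 8; whole = 32; dotted whole note = 48.
Altogether 4 + 6 + 8 + 32 + 12 + 8 + 32 + 48 = 150 thirty-second notes.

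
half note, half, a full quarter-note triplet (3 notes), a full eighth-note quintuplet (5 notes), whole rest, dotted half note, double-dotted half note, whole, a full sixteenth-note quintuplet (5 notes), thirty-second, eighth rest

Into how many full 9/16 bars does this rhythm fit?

10

One bar of 9/16 = 18 thirty-second notes.
In thirty-second notes: half note = 16; half = 16; a full quarter-note triplet (3 notes) (three triplet quarters span one half) = 16; a full eighth-note quintuplet (5 notes) (five quintuplet eighths span one half) = 16; whole rest = 32; dotted half note = 24; double-dotted half note = 28; whole = 32; a full sixteenth-note quintuplet (5 notes) (five quintuplet sixteenths span one quarter) = 8; thirty-second = 1; eighth rest = 4.
Adding: 16 + 16 + 16 + 16 + 32 + 24 + 28 + 32 + 8 + 1 + 4 = 193.
193 ÷ 18 = 10 complete bars with 13 left over.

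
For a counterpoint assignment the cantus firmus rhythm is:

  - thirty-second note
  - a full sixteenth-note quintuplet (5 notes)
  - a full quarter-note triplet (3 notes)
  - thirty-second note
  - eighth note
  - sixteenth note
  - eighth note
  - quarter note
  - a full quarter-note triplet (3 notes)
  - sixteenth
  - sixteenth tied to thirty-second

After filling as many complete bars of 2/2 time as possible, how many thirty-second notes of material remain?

1

One bar of 2/2 = 32 thirty-second notes.
Working in thirty-second notes: thirty-second note = 1; a full sixteenth-note quintuplet (5 notes) (five quintuplet sixteenths span one quarter) = 8; a full quarter-note triplet (3 notes) (three triplet quarters span one half) = 16; thirty-second note = 1; eighth note = 4; sixteenth note = 2; eighth note = 4; quarter note = 8; a full quarter-note triplet (3 notes) (three triplet quarters span one half) = 16; sixteenth = 2; sixteenth tied to thirty-second (sixteenth + thirty-second) = 3.
Total: 1 + 8 + 16 + 1 + 4 + 2 + 4 + 8 + 16 + 2 + 3 = 65.
65 ÷ 32 = 2 complete bars with 1 thirty-second note remaining.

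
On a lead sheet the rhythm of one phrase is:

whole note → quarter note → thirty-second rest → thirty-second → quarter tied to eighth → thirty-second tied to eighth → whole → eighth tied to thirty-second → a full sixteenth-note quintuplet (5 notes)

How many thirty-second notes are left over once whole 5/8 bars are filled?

One bar of 5/8 = 20 thirty-second notes.
In thirty-second notes: whole note = 32; quarter note = 8; thirty-second rest = 1; thirty-second = 1; quarter tied to eighth (quarter + eighth) = 12; thirty-second tied to eighth (thirty-second + eighth) = 5; whole = 32; eighth tied to thirty-second (eighth + thirty-second) = 5; a full sixteenth-note quintuplet (5 notes) (five quintuplet sixteenths span one quarter) = 8.
Total: 32 + 8 + 1 + 1 + 12 + 5 + 32 + 5 + 8 = 104.
104 ÷ 20 = 5 complete bars with 4 thirty-second notes remaining.

4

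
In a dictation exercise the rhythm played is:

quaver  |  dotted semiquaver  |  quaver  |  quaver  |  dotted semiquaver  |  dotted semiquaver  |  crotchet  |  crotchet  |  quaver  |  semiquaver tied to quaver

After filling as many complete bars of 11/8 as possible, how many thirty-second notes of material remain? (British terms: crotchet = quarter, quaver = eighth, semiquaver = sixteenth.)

One bar of 11/8 = 44 thirty-second notes.
Express everything in thirty-second notes: quaver = 4; dotted semiquaver = 3; quaver = 4; quaver = 4; dotted semiquaver = 3; dotted semiquaver = 3; crotchet = 8; crotchet = 8; quaver = 4; semiquaver tied to quaver (semiquaver + quaver) = 6.
Adding: 4 + 3 + 4 + 4 + 3 + 3 + 8 + 8 + 4 + 6 = 47.
47 ÷ 44 = 1 complete bar with 3 thirty-second notes remaining.

3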